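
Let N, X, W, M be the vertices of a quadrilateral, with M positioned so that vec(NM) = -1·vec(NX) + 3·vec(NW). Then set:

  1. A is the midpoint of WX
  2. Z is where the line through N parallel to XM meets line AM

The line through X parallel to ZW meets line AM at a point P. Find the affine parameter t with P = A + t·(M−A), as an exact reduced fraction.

t = 5

Assign N = (0, 0), X = (1, 0), W = (0, 1), M = (-1, 3) — the answer is frame-independent, so this choice is without loss of generality.
1. A is the midpoint of WX ⇒ A = (1/2, 1/2)
2. Z is where the line through N parallel to XM meets line AM ⇒ Z = (8, -12)
through X parallel to ZW: direction (-8, 13); meets AM at P = (-7, 13)
P = A + t·(M−A) with t = 5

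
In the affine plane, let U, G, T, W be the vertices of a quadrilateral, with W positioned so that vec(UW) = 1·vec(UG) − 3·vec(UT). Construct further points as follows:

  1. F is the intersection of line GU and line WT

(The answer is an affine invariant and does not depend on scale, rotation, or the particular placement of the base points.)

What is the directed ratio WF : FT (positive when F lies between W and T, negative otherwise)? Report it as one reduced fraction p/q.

WF:FT = 3

Set U = (0, 0), G = (1, 0), T = (0, 1), W = (1, -3); any affine frame gives the same invariant.
1. F is the intersection of line GU and line WT ⇒ F = (1/4, 0)
F = W + t·(T−W) with t = 3/4, so WF:FT = t:(1−t) = 3/4:1/4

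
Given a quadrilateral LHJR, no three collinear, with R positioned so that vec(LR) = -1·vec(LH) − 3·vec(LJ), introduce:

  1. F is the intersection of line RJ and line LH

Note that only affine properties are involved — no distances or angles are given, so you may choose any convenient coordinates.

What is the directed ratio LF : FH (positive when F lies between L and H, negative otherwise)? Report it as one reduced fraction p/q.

Choose coordinates L = (0, 0), H = (1, 0), J = (0, 1), R = (-1, -3).
1. F is the intersection of line RJ and line LH ⇒ F = (-1/4, 0)
F = L + t·(H−L) with t = -1/4, so LF:FH = t:(1−t) = -1/4:5/4

LF:FH = -1/5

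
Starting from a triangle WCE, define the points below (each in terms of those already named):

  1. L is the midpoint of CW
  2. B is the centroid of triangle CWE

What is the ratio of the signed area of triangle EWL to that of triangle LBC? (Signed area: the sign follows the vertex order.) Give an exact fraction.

[EWL]:[LBC] = -3

Set W = (0, 0), C = (1, 0), E = (0, 1); any affine frame gives the same invariant.
1. L is the midpoint of CW ⇒ L = (1/2, 0)
2. B is the centroid of triangle CWE ⇒ B = (1/3, 1/3)
2·[EWL] = 1/2, 2·[LBC] = -1/6
[EWL]:[LBC] = 1/2:-1/6 = -3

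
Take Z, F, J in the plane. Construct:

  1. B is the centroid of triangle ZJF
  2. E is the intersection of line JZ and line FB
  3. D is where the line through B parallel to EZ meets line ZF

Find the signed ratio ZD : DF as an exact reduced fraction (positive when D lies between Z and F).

Assign Z = (0, 0), F = (1, 0), J = (0, 1) — the answer is frame-independent, so this choice is without loss of generality.
1. B is the centroid of triangle ZJF ⇒ B = (1/3, 1/3)
2. E is the intersection of line JZ and line FB ⇒ E = (0, 1/2)
3. D is where the line through B parallel to EZ meets line ZF ⇒ D = (1/3, 0)
D = Z + t·(F−Z) with t = 1/3, so ZD:DF = t:(1−t) = 1/3:2/3

ZD:DF = 1/2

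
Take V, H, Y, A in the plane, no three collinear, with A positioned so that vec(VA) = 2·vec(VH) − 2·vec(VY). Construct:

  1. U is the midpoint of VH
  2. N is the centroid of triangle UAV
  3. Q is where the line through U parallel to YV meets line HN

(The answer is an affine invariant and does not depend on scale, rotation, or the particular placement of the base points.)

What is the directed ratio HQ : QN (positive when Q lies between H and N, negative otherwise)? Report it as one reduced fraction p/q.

HQ:QN = -3/2

Work in coordinates with V = (0, 0), H = (1, 0), Y = (0, 1), A = (2, -2).
1. U is the midpoint of VH ⇒ U = (1/2, 0)
2. N is the centroid of triangle UAV ⇒ N = (5/6, -2/3)
3. Q is where the line through U parallel to YV meets line HN ⇒ Q = (1/2, -2)
Q = H + t·(N−H) with t = 3, so HQ:QN = t:(1−t) = 3:-2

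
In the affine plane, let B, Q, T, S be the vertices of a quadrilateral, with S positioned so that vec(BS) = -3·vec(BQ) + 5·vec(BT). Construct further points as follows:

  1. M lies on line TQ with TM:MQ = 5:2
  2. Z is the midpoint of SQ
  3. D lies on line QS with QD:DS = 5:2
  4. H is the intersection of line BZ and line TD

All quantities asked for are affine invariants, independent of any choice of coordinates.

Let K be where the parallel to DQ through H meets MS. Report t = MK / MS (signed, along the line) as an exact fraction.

t = -47/58

Choose coordinates B = (0, 0), Q = (1, 0), T = (0, 1), S = (-3, 5).
1. M lies on line TQ with TM:MQ = 5:2 ⇒ M = (5/7, 2/7)
2. Z is the midpoint of SQ ⇒ Z = (-1, 5/2)
3. D lies on line QS with QD:DS = 5:2 ⇒ D = (-13/7, 25/7)
4. H is the intersection of line BZ and line TD ⇒ H = (-26/29, 65/29)
through H parallel to DQ: direction (20/7, -25/7); meets MS at K = (108/29, -205/58)
K = M + t·(S−M) with t = -47/58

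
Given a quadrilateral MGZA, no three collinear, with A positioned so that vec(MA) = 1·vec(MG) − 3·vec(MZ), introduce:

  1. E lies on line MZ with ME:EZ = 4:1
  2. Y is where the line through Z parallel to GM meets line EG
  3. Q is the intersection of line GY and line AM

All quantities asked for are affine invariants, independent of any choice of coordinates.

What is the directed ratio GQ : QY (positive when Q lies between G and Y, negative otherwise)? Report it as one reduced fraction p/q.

Assign M = (0, 0), G = (1, 0), Z = (0, 1), A = (1, -3) — the answer is frame-independent, so this choice is without loss of generality.
1. E lies on line MZ with ME:EZ = 4:1 ⇒ E = (0, 4/5)
2. Y is where the line through Z parallel to GM meets line EG ⇒ Y = (-1/4, 1)
3. Q is the intersection of line GY and line AM ⇒ Q = (-4/11, 12/11)
Q = G + t·(Y−G) with t = 12/11, so GQ:QY = t:(1−t) = 12/11:-1/11

GQ:QY = -12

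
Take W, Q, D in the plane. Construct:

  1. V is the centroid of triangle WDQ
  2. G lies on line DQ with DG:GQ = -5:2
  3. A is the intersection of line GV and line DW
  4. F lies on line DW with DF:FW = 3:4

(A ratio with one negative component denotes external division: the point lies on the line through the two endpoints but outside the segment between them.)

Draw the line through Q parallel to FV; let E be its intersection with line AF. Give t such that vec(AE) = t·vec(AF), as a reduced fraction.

t = -11

Assign W = (0, 0), Q = (1, 0), D = (0, 1) — the answer is frame-independent, so this choice is without loss of generality.
1. V is the centroid of triangle WDQ ⇒ V = (1/3, 1/3)
2. G lies on line DQ with DG:GQ = -5:2 ⇒ G = (5/3, -2/3)
3. A is the intersection of line GV and line DW ⇒ A = (0, 7/12)
4. F lies on line DW with DF:FW = 3:4 ⇒ F = (0, 4/7)
through Q parallel to FV: direction (1/3, -5/21); meets AF at E = (0, 5/7)
E = A + t·(F−A) with t = -11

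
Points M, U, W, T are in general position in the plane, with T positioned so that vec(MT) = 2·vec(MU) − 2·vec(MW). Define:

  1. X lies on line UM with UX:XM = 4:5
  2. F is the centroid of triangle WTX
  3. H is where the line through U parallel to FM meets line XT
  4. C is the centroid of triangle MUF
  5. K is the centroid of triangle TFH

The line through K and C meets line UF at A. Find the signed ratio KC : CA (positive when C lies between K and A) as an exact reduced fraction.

Set M = (0, 0), U = (1, 0), W = (0, 1), T = (2, -2); any affine frame gives the same invariant.
1. X lies on line UM with UX:XM = 4:5 ⇒ X = (5/9, 0)
2. F is the centroid of triangle WTX ⇒ F = (23/27, -1/3)
3. H is where the line through U parallel to FM meets line XT ⇒ H = (113/297, 8/33)
4. C is the centroid of triangle MUF ⇒ C = (50/81, -1/9)
5. K is the centroid of triangle TFH ⇒ K = (320/297, -23/33)
line KC meets UF at A = (7195/8667, -368/963)
C = K + t·(A−K) with t = 214/115, so KC:CA = 214/115:-99/115

KC:CA = -214/99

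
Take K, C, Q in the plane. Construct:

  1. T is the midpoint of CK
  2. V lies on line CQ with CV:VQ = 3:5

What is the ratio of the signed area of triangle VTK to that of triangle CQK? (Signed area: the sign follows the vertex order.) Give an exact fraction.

[VTK]:[CQK] = -3/16

Set K = (0, 0), C = (1, 0), Q = (0, 1); any affine frame gives the same invariant.
1. T is the midpoint of CK ⇒ T = (1/2, 0)
2. V lies on line CQ with CV:VQ = 3:5 ⇒ V = (5/8, 3/8)
2·[VTK] = -3/16, 2·[CQK] = 1
[VTK]:[CQK] = -3/16:1 = -3/16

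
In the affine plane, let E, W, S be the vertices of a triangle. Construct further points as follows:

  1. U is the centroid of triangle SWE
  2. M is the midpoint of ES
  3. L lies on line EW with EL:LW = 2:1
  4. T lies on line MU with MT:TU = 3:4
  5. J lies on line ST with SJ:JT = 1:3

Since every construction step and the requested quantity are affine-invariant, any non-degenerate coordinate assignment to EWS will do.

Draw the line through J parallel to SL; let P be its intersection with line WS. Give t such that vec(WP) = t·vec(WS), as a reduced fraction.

Work in coordinates with E = (0, 0), W = (1, 0), S = (0, 1).
1. U is the centroid of triangle SWE ⇒ U = (1/3, 1/3)
2. M is the midpoint of ES ⇒ M = (0, 1/2)
3. L lies on line EW with EL:LW = 2:1 ⇒ L = (2/3, 0)
4. T lies on line MU with MT:TU = 3:4 ⇒ T = (1/7, 3/7)
5. J lies on line ST with SJ:JT = 1:3 ⇒ J = (1/28, 6/7)
through J parallel to SL: direction (2/3, -1); meets WS at P = (-5/28, 33/28)
P = W + t·(S−W) with t = 33/28

t = 33/28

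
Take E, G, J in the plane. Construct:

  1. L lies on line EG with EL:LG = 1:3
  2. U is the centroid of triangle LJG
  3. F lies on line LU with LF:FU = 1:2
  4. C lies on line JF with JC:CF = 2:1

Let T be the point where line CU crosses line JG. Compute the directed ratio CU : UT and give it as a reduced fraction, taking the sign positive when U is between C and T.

Work in coordinates with E = (0, 0), G = (1, 0), J = (0, 1).
1. L lies on line EG with EL:LG = 1:3 ⇒ L = (1/4, 0)
2. U is the centroid of triangle LJG ⇒ U = (5/12, 1/3)
3. F lies on line LU with LF:FU = 1:2 ⇒ F = (11/36, 1/9)
4. C lies on line JF with JC:CF = 2:1 ⇒ C = (11/54, 11/27)
line CU meets JG at T = (4/5, 1/5)
U = C + t·(T−C) with t = 5/14, so CU:UT = 5/14:9/14

CU:UT = 5/9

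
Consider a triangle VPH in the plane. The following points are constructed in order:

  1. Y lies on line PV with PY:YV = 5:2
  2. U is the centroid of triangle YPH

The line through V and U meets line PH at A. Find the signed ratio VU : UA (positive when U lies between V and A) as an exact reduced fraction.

VU:UA = 16/5

Choose coordinates V = (0, 0), P = (1, 0), H = (0, 1).
1. Y lies on line PV with PY:YV = 5:2 ⇒ Y = (2/7, 0)
2. U is the centroid of triangle YPH ⇒ U = (3/7, 1/3)
line VU meets PH at A = (9/16, 7/16)
U = V + t·(A−V) with t = 16/21, so VU:UA = 16/21:5/21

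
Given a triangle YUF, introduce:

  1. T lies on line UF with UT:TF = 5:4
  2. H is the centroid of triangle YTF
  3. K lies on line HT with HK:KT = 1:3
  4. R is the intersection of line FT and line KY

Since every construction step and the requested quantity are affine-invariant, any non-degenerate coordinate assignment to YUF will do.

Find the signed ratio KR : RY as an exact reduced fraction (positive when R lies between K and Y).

KR:RY = -1/4

Assign Y = (0, 0), U = (1, 0), F = (0, 1) — the answer is frame-independent, so this choice is without loss of generality.
1. T lies on line UF with UT:TF = 5:4 ⇒ T = (4/9, 5/9)
2. H is the centroid of triangle YTF ⇒ H = (4/27, 14/27)
3. K lies on line HT with HK:KT = 1:3 ⇒ K = (2/9, 19/36)
4. R is the intersection of line FT and line KY ⇒ R = (8/27, 19/27)
R = K + t·(Y−K) with t = -1/3, so KR:RY = t:(1−t) = -1/3:4/3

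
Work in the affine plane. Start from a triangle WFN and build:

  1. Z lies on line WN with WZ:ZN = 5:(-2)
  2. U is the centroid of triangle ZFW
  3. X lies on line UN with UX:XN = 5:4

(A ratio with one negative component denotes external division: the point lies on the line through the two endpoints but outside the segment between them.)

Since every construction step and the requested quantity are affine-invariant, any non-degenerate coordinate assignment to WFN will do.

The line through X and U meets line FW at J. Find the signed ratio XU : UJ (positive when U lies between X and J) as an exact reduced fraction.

XU:UJ = 4/9

Work in coordinates with W = (0, 0), F = (1, 0), N = (0, 1).
1. Z lies on line WN with WZ:ZN = 5:(-2) ⇒ Z = (0, 5/3)
2. U is the centroid of triangle ZFW ⇒ U = (1/3, 5/9)
3. X lies on line UN with UX:XN = 5:4 ⇒ X = (4/27, 65/81)
line XU meets FW at J = (3/4, 0)
U = X + t·(J−X) with t = 4/13, so XU:UJ = 4/13:9/13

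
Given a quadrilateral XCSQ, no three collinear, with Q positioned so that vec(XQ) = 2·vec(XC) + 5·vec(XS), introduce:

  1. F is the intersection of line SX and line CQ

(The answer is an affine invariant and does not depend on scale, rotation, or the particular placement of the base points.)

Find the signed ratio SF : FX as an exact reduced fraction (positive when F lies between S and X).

Work in coordinates with X = (0, 0), C = (1, 0), S = (0, 1), Q = (2, 5).
1. F is the intersection of line SX and line CQ ⇒ F = (0, -5)
F = S + t·(X−S) with t = 6, so SF:FX = t:(1−t) = 6:-5

SF:FX = -6/5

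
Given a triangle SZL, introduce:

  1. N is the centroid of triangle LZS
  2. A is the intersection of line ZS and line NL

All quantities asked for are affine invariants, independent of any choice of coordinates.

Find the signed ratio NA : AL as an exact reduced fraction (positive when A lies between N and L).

NA:AL = -1/3

Set S = (0, 0), Z = (1, 0), L = (0, 1); any affine frame gives the same invariant.
1. N is the centroid of triangle LZS ⇒ N = (1/3, 1/3)
2. A is the intersection of line ZS and line NL ⇒ A = (1/2, 0)
A = N + t·(L−N) with t = -1/2, so NA:AL = t:(1−t) = -1/2:3/2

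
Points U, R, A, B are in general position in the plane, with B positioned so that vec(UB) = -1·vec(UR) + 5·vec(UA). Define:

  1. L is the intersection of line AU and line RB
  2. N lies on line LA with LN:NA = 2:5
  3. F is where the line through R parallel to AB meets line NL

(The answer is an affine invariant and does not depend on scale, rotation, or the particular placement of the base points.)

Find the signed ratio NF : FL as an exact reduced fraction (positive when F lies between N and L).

NF:FL = -9/7

Assign U = (0, 0), R = (1, 0), A = (0, 1), B = (-1, 5) — the answer is frame-independent, so this choice is without loss of generality.
1. L is the intersection of line AU and line RB ⇒ L = (0, 5/2)
2. N lies on line LA with LN:NA = 2:5 ⇒ N = (0, 29/14)
3. F is where the line through R parallel to AB meets line NL ⇒ F = (0, 4)
F = N + t·(L−N) with t = 9/2, so NF:FL = t:(1−t) = 9/2:-7/2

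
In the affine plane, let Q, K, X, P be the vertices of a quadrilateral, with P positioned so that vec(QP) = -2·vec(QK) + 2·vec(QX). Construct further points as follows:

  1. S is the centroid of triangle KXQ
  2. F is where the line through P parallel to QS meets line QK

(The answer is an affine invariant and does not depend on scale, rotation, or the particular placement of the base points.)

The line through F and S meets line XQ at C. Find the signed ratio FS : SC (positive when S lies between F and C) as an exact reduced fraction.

Choose coordinates Q = (0, 0), K = (1, 0), X = (0, 1), P = (-2, 2).
1. S is the centroid of triangle KXQ ⇒ S = (1/3, 1/3)
2. F is where the line through P parallel to QS meets line QK ⇒ F = (-4, 0)
line FS meets XQ at C = (0, 4/13)
S = F + t·(C−F) with t = 13/12, so FS:SC = 13/12:-1/12

FS:SC = -13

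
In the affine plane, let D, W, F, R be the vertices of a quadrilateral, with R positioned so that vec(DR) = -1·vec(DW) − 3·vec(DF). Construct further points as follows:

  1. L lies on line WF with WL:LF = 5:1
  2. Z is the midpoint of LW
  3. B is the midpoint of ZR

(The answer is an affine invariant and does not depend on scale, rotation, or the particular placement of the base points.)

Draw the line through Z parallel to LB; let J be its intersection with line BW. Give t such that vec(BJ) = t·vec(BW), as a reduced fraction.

Choose coordinates D = (0, 0), W = (1, 0), F = (0, 1), R = (-1, -3).
1. L lies on line WF with WL:LF = 5:1 ⇒ L = (1/6, 5/6)
2. Z is the midpoint of LW ⇒ Z = (7/12, 5/12)
3. B is the midpoint of ZR ⇒ B = (-5/24, -31/24)
through Z parallel to LB: direction (-3/8, -17/8); meets BW at J = (19/48, -31/48)
J = B + t·(W−B) with t = 1/2

t = 1/2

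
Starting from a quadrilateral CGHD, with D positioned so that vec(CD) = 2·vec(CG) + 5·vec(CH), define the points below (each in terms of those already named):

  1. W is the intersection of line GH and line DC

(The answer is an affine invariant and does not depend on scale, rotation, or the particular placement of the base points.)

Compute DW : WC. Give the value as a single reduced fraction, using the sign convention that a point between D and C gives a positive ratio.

Assign C = (0, 0), G = (1, 0), H = (0, 1), D = (2, 5) — the answer is frame-independent, so this choice is without loss of generality.
1. W is the intersection of line GH and line DC ⇒ W = (2/7, 5/7)
W = D + t·(C−D) with t = 6/7, so DW:WC = t:(1−t) = 6/7:1/7

DW:WC = 6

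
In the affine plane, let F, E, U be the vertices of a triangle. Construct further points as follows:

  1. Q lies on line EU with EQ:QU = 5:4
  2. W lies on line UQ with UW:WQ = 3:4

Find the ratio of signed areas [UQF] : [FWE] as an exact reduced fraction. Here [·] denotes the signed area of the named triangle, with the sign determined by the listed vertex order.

[UQF]:[FWE] = 28/51

Work in coordinates with F = (0, 0), E = (1, 0), U = (0, 1).
1. Q lies on line EU with EQ:QU = 5:4 ⇒ Q = (4/9, 5/9)
2. W lies on line UQ with UW:WQ = 3:4 ⇒ W = (4/21, 17/21)
2·[UQF] = -4/9, 2·[FWE] = -17/21
[UQF]:[FWE] = -4/9:-17/21 = 28/51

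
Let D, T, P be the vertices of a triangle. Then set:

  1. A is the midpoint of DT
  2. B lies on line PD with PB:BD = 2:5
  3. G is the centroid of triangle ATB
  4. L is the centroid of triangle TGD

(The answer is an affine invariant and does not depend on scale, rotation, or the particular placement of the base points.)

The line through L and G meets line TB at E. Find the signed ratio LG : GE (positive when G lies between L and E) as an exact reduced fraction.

Choose coordinates D = (0, 0), T = (1, 0), P = (0, 1).
1. A is the midpoint of DT ⇒ A = (1/2, 0)
2. B lies on line PD with PB:BD = 2:5 ⇒ B = (0, 5/7)
3. G is the centroid of triangle ATB ⇒ G = (1/2, 5/21)
4. L is the centroid of triangle TGD ⇒ L = (1/2, 5/63)
line LG meets TB at E = (1/2, 5/14)
G = L + t·(E−L) with t = 4/7, so LG:GE = 4/7:3/7

LG:GE = 4/3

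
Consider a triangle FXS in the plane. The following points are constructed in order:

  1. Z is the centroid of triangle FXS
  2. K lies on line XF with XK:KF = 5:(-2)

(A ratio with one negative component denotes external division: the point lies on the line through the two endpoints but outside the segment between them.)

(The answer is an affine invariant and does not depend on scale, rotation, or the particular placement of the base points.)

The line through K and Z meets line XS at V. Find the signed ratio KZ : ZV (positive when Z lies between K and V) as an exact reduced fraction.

KZ:ZV = 4

Assign F = (0, 0), X = (1, 0), S = (0, 1) — the answer is frame-independent, so this choice is without loss of generality.
1. Z is the centroid of triangle FXS ⇒ Z = (1/3, 1/3)
2. K lies on line XF with XK:KF = 5:(-2) ⇒ K = (-2/3, 0)
line KZ meets XS at V = (7/12, 5/12)
Z = K + t·(V−K) with t = 4/5, so KZ:ZV = 4/5:1/5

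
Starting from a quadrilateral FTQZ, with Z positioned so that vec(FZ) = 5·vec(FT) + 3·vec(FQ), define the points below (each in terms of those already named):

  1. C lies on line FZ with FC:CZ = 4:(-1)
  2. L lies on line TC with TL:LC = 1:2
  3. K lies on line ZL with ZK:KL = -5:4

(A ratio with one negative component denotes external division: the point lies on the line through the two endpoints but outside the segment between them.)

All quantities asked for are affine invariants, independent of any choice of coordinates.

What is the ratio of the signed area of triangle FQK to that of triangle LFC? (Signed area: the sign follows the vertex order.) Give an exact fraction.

Assign F = (0, 0), T = (1, 0), Q = (0, 1), Z = (5, 3) — the answer is frame-independent, so this choice is without loss of generality.
1. C lies on line FZ with FC:CZ = 4:(-1) ⇒ C = (20/3, 4)
2. L lies on line TC with TL:LC = 1:2 ⇒ L = (26/9, 4/3)
3. K lies on line ZL with ZK:KL = -5:4 ⇒ K = (-50/9, -16/3)
2·[FQK] = 50/9, 2·[LFC] = -8/3
[FQK]:[LFC] = 50/9:-8/3 = -25/12

[FQK]:[LFC] = -25/12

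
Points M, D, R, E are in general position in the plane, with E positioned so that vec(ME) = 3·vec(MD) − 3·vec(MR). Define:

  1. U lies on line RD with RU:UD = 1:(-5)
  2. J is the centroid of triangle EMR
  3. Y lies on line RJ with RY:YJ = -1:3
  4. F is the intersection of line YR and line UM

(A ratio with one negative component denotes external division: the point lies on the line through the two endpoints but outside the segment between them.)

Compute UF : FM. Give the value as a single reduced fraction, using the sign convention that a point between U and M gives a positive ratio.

UF:FM = -1/6

Work in coordinates with M = (0, 0), D = (1, 0), R = (0, 1), E = (3, -3).
1. U lies on line RD with RU:UD = 1:(-5) ⇒ U = (-1/4, 5/4)
2. J is the centroid of triangle EMR ⇒ J = (1, -2/3)
3. Y lies on line RJ with RY:YJ = -1:3 ⇒ Y = (-1/2, 11/6)
4. F is the intersection of line YR and line UM ⇒ F = (-3/10, 3/2)
F = U + t·(M−U) with t = -1/5, so UF:FM = t:(1−t) = -1/5:6/5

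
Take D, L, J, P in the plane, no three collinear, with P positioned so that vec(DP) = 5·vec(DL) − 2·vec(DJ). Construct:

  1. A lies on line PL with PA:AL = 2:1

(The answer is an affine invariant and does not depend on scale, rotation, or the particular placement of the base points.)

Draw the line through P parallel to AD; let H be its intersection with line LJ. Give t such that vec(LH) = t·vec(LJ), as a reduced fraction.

t = -6/5

Assign D = (0, 0), L = (1, 0), J = (0, 1), P = (5, -2) — the answer is frame-independent, so this choice is without loss of generality.
1. A lies on line PL with PA:AL = 2:1 ⇒ A = (7/3, -2/3)
through P parallel to AD: direction (-7/3, 2/3); meets LJ at H = (11/5, -6/5)
H = L + t·(J−L) with t = -6/5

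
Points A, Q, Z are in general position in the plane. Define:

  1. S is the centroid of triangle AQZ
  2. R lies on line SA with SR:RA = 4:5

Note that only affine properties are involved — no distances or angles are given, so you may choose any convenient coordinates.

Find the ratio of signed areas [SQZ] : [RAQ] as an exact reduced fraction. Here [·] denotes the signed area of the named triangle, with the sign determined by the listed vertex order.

[SQZ]:[RAQ] = 9/5

Assign A = (0, 0), Q = (1, 0), Z = (0, 1) — the answer is frame-independent, so this choice is without loss of generality.
1. S is the centroid of triangle AQZ ⇒ S = (1/3, 1/3)
2. R lies on line SA with SR:RA = 4:5 ⇒ R = (5/27, 5/27)
2·[SQZ] = 1/3, 2·[RAQ] = 5/27
[SQZ]:[RAQ] = 1/3:5/27 = 9/5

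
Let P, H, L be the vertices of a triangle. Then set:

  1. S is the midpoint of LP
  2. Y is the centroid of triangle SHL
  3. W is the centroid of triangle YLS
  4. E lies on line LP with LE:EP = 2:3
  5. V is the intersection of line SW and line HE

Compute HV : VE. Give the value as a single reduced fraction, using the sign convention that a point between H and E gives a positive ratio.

HV:VE = 20

Assign P = (0, 0), H = (1, 0), L = (0, 1) — the answer is frame-independent, so this choice is without loss of generality.
1. S is the midpoint of LP ⇒ S = (0, 1/2)
2. Y is the centroid of triangle SHL ⇒ Y = (1/3, 1/2)
3. W is the centroid of triangle YLS ⇒ W = (1/9, 2/3)
4. E lies on line LP with LE:EP = 2:3 ⇒ E = (0, 3/5)
5. V is the intersection of line SW and line HE ⇒ V = (1/21, 4/7)
V = H + t·(E−H) with t = 20/21, so HV:VE = t:(1−t) = 20/21:1/21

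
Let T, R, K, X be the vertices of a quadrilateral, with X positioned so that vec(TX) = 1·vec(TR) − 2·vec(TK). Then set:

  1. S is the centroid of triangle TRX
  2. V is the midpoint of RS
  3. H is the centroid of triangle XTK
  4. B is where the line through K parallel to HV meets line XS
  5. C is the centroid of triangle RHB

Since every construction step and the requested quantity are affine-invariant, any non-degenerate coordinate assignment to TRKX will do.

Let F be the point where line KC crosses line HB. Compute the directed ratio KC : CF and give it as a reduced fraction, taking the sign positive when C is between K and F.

Choose coordinates T = (0, 0), R = (1, 0), K = (0, 1), X = (1, -2).
1. S is the centroid of triangle TRX ⇒ S = (2/3, -2/3)
2. V is the midpoint of RS ⇒ V = (5/6, -1/3)
3. H is the centroid of triangle XTK ⇒ H = (1/3, -1/3)
4. B is where the line through K parallel to HV meets line XS ⇒ B = (1/4, 1)
5. C is the centroid of triangle RHB ⇒ C = (19/36, 2/9)
line KC meets HB at F = (19/69, 41/69)
C = K + t·(F−K) with t = 23/12, so KC:CF = 23/12:-11/12

KC:CF = -23/11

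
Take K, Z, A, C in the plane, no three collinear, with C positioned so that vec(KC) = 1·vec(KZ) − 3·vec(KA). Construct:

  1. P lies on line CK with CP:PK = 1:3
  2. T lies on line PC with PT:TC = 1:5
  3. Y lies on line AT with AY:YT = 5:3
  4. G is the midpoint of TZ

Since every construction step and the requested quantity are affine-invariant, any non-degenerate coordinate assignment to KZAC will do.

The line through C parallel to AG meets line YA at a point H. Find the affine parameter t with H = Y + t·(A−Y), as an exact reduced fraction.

t = -113/155

Set K = (0, 0), Z = (1, 0), A = (0, 1), C = (1, -3); any affine frame gives the same invariant.
1. P lies on line CK with CP:PK = 1:3 ⇒ P = (3/4, -9/4)
2. T lies on line PC with PT:TC = 1:5 ⇒ T = (19/24, -19/8)
3. Y lies on line AT with AY:YT = 5:3 ⇒ Y = (95/192, -71/64)
4. G is the midpoint of TZ ⇒ G = (43/48, -19/16)
through C parallel to AG: direction (43/48, -35/16); meets YA at H = (1273/1488, -1313/496)
H = Y + t·(A−Y) with t = -113/155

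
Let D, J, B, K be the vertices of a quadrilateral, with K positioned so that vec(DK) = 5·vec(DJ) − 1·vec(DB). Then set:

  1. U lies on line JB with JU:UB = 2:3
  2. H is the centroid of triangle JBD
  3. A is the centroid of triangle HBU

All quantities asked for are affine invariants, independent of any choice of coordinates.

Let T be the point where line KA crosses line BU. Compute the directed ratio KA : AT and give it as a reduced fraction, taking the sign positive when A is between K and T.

KA:AT = -28

Choose coordinates D = (0, 0), J = (1, 0), B = (0, 1), K = (5, -1).
1. U lies on line JB with JU:UB = 2:3 ⇒ U = (3/5, 2/5)
2. H is the centroid of triangle JBD ⇒ H = (1/3, 1/3)
3. A is the centroid of triangle HBU ⇒ A = (14/45, 26/45)
line KA meets BU at T = (67/140, 73/140)
A = K + t·(T−K) with t = 28/27, so KA:AT = 28/27:-1/27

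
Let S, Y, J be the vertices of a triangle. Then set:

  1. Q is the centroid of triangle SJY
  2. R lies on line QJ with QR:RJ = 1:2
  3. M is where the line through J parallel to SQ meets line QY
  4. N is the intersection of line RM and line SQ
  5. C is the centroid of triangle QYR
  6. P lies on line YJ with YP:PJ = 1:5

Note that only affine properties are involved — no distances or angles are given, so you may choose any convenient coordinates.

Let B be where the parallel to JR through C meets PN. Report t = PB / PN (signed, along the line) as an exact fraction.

Work in coordinates with S = (0, 0), Y = (1, 0), J = (0, 1).
1. Q is the centroid of triangle SJY ⇒ Q = (1/3, 1/3)
2. R lies on line QJ with QR:RJ = 1:2 ⇒ R = (2/9, 5/9)
3. M is where the line through J parallel to SQ meets line QY ⇒ M = (-1/3, 2/3)
4. N is the intersection of line RM and line SQ ⇒ N = (1/2, 1/2)
5. C is the centroid of triangle QYR ⇒ C = (14/27, 8/27)
6. P lies on line YJ with YP:PJ = 1:5 ⇒ P = (5/6, 1/6)
through C parallel to JR: direction (2/9, -4/9); meets PN at B = (1/3, 2/3)
B = P + t·(N−P) with t = 3/2

t = 3/2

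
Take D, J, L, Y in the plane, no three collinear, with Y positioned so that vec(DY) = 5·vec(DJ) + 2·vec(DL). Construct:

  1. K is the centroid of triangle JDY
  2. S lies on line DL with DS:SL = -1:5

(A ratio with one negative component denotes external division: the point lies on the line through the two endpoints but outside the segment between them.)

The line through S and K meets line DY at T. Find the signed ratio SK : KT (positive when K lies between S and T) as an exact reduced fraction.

Choose coordinates D = (0, 0), J = (1, 0), L = (0, 1), Y = (5, 2).
1. K is the centroid of triangle JDY ⇒ K = (2, 2/3)
2. S lies on line DL with DS:SL = -1:5 ⇒ S = (0, -1/4)
line SK meets DY at T = (30/7, 12/7)
K = S + t·(T−S) with t = 7/15, so SK:KT = 7/15:8/15

SK:KT = 7/8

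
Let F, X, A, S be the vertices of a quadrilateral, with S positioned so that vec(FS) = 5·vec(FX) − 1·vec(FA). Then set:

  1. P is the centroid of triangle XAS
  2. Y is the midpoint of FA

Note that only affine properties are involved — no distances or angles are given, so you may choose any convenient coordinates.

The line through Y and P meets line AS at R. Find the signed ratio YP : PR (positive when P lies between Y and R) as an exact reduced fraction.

Work in coordinates with F = (0, 0), X = (1, 0), A = (0, 1), S = (5, -1).
1. P is the centroid of triangle XAS ⇒ P = (2, 0)
2. Y is the midpoint of FA ⇒ Y = (0, 1/2)
line YP meets AS at R = (10/3, -1/3)
P = Y + t·(R−Y) with t = 3/5, so YP:PR = 3/5:2/5

YP:PR = 3/2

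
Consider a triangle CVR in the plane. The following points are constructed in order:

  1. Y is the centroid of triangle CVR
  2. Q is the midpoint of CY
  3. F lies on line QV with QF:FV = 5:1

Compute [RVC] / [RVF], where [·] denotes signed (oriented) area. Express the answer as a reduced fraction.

Set C = (0, 0), V = (1, 0), R = (0, 1); any affine frame gives the same invariant.
1. Y is the centroid of triangle CVR ⇒ Y = (1/3, 1/3)
2. Q is the midpoint of CY ⇒ Q = (1/6, 1/6)
3. F lies on line QV with QF:FV = 5:1 ⇒ F = (31/36, 1/36)
2·[RVC] = -1, 2·[RVF] = -1/9
[RVC]:[RVF] = -1:-1/9 = 9

[RVC]:[RVF] = 9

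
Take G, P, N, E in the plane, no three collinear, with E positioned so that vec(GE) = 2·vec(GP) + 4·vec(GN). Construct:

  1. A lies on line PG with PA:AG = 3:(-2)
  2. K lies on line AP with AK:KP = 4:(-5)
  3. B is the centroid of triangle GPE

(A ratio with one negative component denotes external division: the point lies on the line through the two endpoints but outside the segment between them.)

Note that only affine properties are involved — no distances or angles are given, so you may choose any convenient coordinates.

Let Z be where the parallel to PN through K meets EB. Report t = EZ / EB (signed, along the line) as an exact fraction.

t = 60/11

Choose coordinates G = (0, 0), P = (1, 0), N = (0, 1), E = (2, 4).
1. A lies on line PG with PA:AG = 3:(-2) ⇒ A = (-2, 0)
2. K lies on line AP with AK:KP = 4:(-5) ⇒ K = (-14, 0)
3. B is the centroid of triangle GPE ⇒ B = (1, 4/3)
through K parallel to PN: direction (-1, 1); meets EB at Z = (-38/11, -116/11)
Z = E + t·(B−E) with t = 60/11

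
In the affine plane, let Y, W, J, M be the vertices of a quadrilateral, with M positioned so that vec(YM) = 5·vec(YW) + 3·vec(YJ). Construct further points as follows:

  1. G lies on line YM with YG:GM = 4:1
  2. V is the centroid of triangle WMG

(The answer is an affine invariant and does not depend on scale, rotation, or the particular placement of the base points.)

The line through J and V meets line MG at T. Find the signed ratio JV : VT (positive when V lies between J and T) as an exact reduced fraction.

Assign Y = (0, 0), W = (1, 0), J = (0, 1), M = (5, 3) — the answer is frame-independent, so this choice is without loss of generality.
1. G lies on line YM with YG:GM = 4:1 ⇒ G = (4, 12/5)
2. V is the centroid of triangle WMG ⇒ V = (10/3, 9/5)
line JV meets MG at T = (25/9, 5/3)
V = J + t·(T−J) with t = 6/5, so JV:VT = 6/5:-1/5

JV:VT = -6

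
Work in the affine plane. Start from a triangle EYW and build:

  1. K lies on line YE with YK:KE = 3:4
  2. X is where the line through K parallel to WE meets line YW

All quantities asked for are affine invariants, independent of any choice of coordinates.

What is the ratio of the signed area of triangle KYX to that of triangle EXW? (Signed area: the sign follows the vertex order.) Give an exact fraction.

Set E = (0, 0), Y = (1, 0), W = (0, 1); any affine frame gives the same invariant.
1. K lies on line YE with YK:KE = 3:4 ⇒ K = (4/7, 0)
2. X is where the line through K parallel to WE meets line YW ⇒ X = (4/7, 3/7)
2·[KYX] = 9/49, 2·[EXW] = 4/7
[KYX]:[EXW] = 9/49:4/7 = 9/28

[KYX]:[EXW] = 9/28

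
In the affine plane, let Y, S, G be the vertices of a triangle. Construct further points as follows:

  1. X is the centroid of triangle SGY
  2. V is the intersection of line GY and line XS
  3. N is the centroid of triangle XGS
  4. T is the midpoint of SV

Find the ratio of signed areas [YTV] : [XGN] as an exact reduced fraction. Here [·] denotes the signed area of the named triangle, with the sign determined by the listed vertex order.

[YTV]:[XGN] = -9/4

Assign Y = (0, 0), S = (1, 0), G = (0, 1) — the answer is frame-independent, so this choice is without loss of generality.
1. X is the centroid of triangle SGY ⇒ X = (1/3, 1/3)
2. V is the intersection of line GY and line XS ⇒ V = (0, 1/2)
3. N is the centroid of triangle XGS ⇒ N = (4/9, 4/9)
4. T is the midpoint of SV ⇒ T = (1/2, 1/4)
2·[YTV] = 1/4, 2·[XGN] = -1/9
[YTV]:[XGN] = 1/4:-1/9 = -9/4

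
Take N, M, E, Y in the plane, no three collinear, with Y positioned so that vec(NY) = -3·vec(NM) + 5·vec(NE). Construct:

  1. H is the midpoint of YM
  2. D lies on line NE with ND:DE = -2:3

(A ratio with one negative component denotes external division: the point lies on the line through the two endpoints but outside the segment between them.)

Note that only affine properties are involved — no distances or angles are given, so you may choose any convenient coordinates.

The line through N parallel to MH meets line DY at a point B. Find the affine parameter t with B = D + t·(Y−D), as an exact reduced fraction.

Choose coordinates N = (0, 0), M = (1, 0), E = (0, 1), Y = (-3, 5).
1. H is the midpoint of YM ⇒ H = (-1, 5/2)
2. D lies on line NE with ND:DE = -2:3 ⇒ D = (0, -2)
through N parallel to MH: direction (-2, 5/2); meets DY at B = (-24/13, 30/13)
B = D + t·(Y−D) with t = 8/13

t = 8/13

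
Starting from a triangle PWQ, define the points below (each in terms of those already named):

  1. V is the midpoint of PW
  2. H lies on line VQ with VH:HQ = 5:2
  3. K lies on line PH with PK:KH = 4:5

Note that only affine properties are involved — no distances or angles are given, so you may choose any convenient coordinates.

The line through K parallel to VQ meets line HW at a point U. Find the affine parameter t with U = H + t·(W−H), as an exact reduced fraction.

t = -5/9

Assign P = (0, 0), W = (1, 0), Q = (0, 1) — the answer is frame-independent, so this choice is without loss of generality.
1. V is the midpoint of PW ⇒ V = (1/2, 0)
2. H lies on line VQ with VH:HQ = 5:2 ⇒ H = (1/7, 5/7)
3. K lies on line PH with PK:KH = 4:5 ⇒ K = (4/63, 20/63)
through K parallel to VQ: direction (-1/2, 1); meets HW at U = (-1/3, 10/9)
U = H + t·(W−H) with t = -5/9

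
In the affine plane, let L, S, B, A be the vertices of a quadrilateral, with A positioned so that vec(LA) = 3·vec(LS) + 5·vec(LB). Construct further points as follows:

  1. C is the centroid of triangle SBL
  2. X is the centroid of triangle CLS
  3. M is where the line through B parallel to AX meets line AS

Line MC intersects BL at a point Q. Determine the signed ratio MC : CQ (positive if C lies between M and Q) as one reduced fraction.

MC:CQ = 152/9

Set L = (0, 0), S = (1, 0), B = (0, 1), A = (3, 5); any affine frame gives the same invariant.
1. C is the centroid of triangle SBL ⇒ C = (1/3, 1/3)
2. X is the centroid of triangle CLS ⇒ X = (4/9, 1/9)
3. M is where the line through B parallel to AX meets line AS ⇒ M = (161/27, 335/27)
line MC meets BL at Q = (0, -29/76)
C = M + t·(Q−M) with t = 152/161, so MC:CQ = 152/161:9/161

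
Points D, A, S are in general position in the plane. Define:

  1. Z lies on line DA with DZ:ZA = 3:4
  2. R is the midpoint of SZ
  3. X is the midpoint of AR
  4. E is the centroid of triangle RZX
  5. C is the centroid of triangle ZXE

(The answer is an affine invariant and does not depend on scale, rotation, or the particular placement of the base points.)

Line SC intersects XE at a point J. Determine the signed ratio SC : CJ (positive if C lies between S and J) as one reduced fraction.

Assign D = (0, 0), A = (1, 0), S = (0, 1) — the answer is frame-independent, so this choice is without loss of generality.
1. Z lies on line DA with DZ:ZA = 3:4 ⇒ Z = (3/7, 0)
2. R is the midpoint of SZ ⇒ R = (3/14, 1/2)
3. X is the midpoint of AR ⇒ X = (17/28, 1/4)
4. E is the centroid of triangle RZX ⇒ E = (5/12, 1/4)
5. C is the centroid of triangle ZXE ⇒ C = (61/126, 1/6)
line SC meets XE at J = (61/140, 1/4)
C = S + t·(J−S) with t = 10/9, so SC:CJ = 10/9:-1/9

SC:CJ = -10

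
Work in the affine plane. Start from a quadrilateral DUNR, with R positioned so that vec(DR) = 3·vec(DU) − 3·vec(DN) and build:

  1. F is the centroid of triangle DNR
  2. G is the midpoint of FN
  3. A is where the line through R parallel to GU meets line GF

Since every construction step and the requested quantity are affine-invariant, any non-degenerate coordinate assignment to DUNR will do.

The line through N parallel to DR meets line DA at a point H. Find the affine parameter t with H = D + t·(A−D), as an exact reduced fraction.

Set D = (0, 0), U = (1, 0), N = (0, 1), R = (3, -3); any affine frame gives the same invariant.
1. F is the centroid of triangle DNR ⇒ F = (1, -2/3)
2. G is the midpoint of FN ⇒ G = (1/2, 1/6)
3. A is where the line through R parallel to GU meets line GF ⇒ A = (9/4, -11/4)
through N parallel to DR: direction (3, -3); meets DA at H = (-9/2, 11/2)
H = D + t·(A−D) with t = -2

t = -2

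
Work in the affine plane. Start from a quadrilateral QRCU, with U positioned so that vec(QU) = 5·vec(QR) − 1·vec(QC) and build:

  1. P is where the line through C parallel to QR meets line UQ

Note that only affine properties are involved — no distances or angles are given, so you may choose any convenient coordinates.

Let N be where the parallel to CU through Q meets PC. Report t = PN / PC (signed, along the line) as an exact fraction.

t = 1/2

Work in coordinates with Q = (0, 0), R = (1, 0), C = (0, 1), U = (5, -1).
1. P is where the line through C parallel to QR meets line UQ ⇒ P = (-5, 1)
through Q parallel to CU: direction (5, -2); meets PC at N = (-5/2, 1)
N = P + t·(C−P) with t = 1/2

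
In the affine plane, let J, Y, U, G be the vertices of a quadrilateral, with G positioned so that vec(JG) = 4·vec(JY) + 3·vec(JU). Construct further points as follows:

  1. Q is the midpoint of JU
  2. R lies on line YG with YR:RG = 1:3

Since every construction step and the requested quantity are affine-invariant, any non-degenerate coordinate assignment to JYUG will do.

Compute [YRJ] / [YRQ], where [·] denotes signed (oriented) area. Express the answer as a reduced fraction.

Assign J = (0, 0), Y = (1, 0), U = (0, 1), G = (4, 3) — the answer is frame-independent, so this choice is without loss of generality.
1. Q is the midpoint of JU ⇒ Q = (0, 1/2)
2. R lies on line YG with YR:RG = 1:3 ⇒ R = (7/4, 3/4)
2·[YRJ] = 3/4, 2·[YRQ] = 9/8
[YRJ]:[YRQ] = 3/4:9/8 = 2/3

[YRJ]:[YRQ] = 2/3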